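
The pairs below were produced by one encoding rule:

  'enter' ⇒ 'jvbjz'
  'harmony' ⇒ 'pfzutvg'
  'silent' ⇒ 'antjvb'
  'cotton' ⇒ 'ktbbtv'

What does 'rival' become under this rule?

Vowels shift forward by 5 and consonants shift forward by 8.
For rival: r(cons)+8=z, i(vowel)+5=n, v(cons)+8=d, a(vowel)+5=f, l(cons)+8=t.

zndft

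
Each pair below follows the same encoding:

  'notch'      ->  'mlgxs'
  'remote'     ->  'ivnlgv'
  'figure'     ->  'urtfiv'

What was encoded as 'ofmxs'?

lunch

Each pair mirrors across the alphabet (n↔m, o↔l, t↔g): positions sum to 25. Each letter is replaced by its mirror in the alphabet: a↔z, b↔y, c↔x, and so on (the Atbash cipher).
Undoing it on ofmxs: o↔l, f↔u, m↔n, x↔c, s↔h.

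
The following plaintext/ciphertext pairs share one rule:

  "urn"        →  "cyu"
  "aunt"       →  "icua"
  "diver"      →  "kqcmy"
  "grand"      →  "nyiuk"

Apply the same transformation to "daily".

kiqsf

Two shifts are in play — +8 for a/e/i/o/u, +7 for every other letter.
Applying it to daily: d(cons)+7=k, a(vowel)+8=i, i(vowel)+8=q, l(cons)+7=s, y(cons)+7=f.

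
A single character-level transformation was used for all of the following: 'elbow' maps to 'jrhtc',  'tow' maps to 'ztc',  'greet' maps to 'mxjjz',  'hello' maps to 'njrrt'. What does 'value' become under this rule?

Two shifts are in play — +5 for a/e/i/o/u, +6 for every other letter.
On value: v(cons)+6=b, a(vowel)+5=f, l(cons)+6=r, u(vowel)+5=z, e(vowel)+5=j.

bfrzj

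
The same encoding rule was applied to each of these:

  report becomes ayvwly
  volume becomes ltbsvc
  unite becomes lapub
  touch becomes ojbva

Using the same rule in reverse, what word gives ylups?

liner

The output letters match the input read backwards, each shifted +7: report reversed is troper. The word is reversed, then every letter is shifted forward by 7.
Decoding ylups: shift back: y−7=r, l−7=e, u−7=n, p−7=i, s−7=l → renil; then reverse → liner.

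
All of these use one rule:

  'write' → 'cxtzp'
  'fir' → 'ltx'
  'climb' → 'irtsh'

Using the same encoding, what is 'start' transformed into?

yzlxz

Two shifts are in play — +11 for a/e/i/o/u, +6 for every other letter.
On start: s(cons)+6=y, t(cons)+6=z, a(vowel)+11=l, r(cons)+6=x, t(cons)+6=z.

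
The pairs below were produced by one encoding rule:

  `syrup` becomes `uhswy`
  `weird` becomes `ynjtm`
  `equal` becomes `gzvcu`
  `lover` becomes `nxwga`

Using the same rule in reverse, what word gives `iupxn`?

Shifts by position in syrup: pos 0: s→u (+2), pos 1: y→h (+9), pos 2: r→s (+1), pos 3: u→w (+2), pos 4: p→y (+9) — repeating every 3. The shifts repeat in a cycle of length 3: positions 0,1,… shift by +2, +9, +1, then the pattern repeats.
Decoding iupxn: i−2=g, u−9=l, p−1=o, x−2=v, n−9=e.

glove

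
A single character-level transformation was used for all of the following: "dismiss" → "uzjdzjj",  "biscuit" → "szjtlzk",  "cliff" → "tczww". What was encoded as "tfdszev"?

It's a constant shift of +17 (ROT17).
Decoding tfdszev: t−17=c, f−17=o, d−17=m, s−17=b, z−17=i, e−17=n, v−17=e.

combine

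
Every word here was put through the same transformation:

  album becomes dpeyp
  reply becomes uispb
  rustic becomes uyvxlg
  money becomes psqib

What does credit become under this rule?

fvhhlx

Shifts by position in album: pos 0: a→d (+3), pos 1: l→p (+4), pos 2: b→e (+3), pos 3: u→y (+4) — repeating every 2. The shifts repeat in a cycle of length 2: positions 0,1,… shift by +3, +4, then the pattern repeats.
Applying it to credit: c+3=f, r+4=v, e+3=h, d+4=h, i+3=l, t+4=x.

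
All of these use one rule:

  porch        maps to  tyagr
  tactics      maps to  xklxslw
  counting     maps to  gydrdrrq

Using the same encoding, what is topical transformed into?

A repeating key of period 3 is used — shifts +4, +10, +9 over and over.
On topical: t+4=x, o+10=y, p+9=y, i+4=m, c+10=m, a+9=j, l+4=p.

xyymmjp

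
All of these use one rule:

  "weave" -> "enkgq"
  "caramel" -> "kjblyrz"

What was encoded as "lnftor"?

device

In weave: w→e is +8, e→n is +9, a→k is +10, v→g is +11 — the shift increases by 1 each position. Letter i (0-indexed) is shifted by i+8, so successive shifts are 8, 9, 10, ….
Decoding lnftor: l−8=d, n−9=e, f−10=v, t−11=i, o−12=c, r−13=e.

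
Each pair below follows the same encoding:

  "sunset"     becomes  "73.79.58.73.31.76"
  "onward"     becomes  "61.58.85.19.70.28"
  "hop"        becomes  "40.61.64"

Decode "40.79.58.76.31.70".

hunter

Each letter becomes 3×(its alphabet position, a=1..z=26) + 16.
Decoding 40.79.58.76.31.70: 40→(40−16)÷3=8=h, 79→(79−16)÷3=21=u, 58→(58−16)÷3=14=n, 76→(76−16)÷3=20=t, 31→(31−16)÷3=5=e, 70→(70−16)÷3=18=r.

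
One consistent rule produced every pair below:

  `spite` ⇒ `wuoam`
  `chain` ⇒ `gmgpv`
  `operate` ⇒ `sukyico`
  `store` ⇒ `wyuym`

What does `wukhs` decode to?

speak

The shift increases by 1 at each position, starting from +4: 4, 5, 6, ….
Reversing it on wukhs: w−4=s, u−5=p, k−6=e, h−7=a, s−8=k.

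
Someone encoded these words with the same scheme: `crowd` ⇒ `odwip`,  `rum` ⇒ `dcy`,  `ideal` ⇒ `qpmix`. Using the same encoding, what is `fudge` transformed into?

The shift depends on letter class: consonant c→o is +12, but vowel o→w is +8. Vowels shift forward by 8 and consonants shift forward by 12.
Applying it to fudge: f(cons)+12=r, u(vowel)+8=c, d(cons)+12=p, g(cons)+12=s, e(vowel)+8=m.

rcpsm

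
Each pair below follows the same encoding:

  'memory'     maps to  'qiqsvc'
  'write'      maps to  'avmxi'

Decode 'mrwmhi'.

Each letter is shifted forward by 4 in the alphabet (a Caesar shift of +4).
Reversing it on mrwmhi: m−4=i, r−4=n, w−4=s, m−4=i, h−4=d, i−4=e.

inside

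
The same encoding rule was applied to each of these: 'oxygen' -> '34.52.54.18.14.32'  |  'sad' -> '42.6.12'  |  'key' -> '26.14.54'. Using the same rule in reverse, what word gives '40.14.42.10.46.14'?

o(#15)→34 and x(#24)→52: differences scale by 2, so n = 2·pos + 4. Each letter becomes 2×(its alphabet position, a=1..z=26) + 4.
Reversing it on 40.14.42.10.46.14: 40→(40−4)÷2=18=r, 14→(14−4)÷2=5=e, 42→(42−4)÷2=19=s, 10→(10−4)÷2=3=c, 46→(46−4)÷2=21=u, 14→(14−4)÷2=5=e.

rescue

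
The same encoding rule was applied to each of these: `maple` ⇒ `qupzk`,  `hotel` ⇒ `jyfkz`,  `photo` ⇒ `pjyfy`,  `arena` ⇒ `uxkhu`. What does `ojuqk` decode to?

m(12)→q(16) and a(0)→u(20) fit y≡17x+20 (mod 26); the inverse of 17 mod 26 is 23. This is an affine cipher: with a=0,…,z=25, each position x becomes (17x+20) mod 26.
Decoding ojuqk: o(14)→23·(14−20)≡18=s; j(9)→23·(9−20)≡7=h; u(20)→23·(20−20)≡0=a; q(16)→23·(16−20)≡12=m; k(10)→23·(10−20)≡4=e (all mod 26).

shame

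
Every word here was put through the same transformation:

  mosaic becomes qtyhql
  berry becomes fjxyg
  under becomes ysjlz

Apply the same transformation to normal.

In mosaic: m→q is +4, o→t is +5, s→y is +6, a→h is +7 — the shift increases by 1 each position. Each letter shifts forward by (position + 4), i.e. 4, 5, 6, … — the shift grows by one for each successive letter.
On normal: n+4=r, o+5=t, r+6=x, m+7=t, a+8=i, l+9=u.

rtxtiu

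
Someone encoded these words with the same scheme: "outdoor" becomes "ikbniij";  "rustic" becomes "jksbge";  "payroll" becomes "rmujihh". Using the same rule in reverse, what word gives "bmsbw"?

taste

o(14)→i(8) and u(20)→k(10) fit y≡9x+12 (mod 26); the inverse of 9 mod 26 is 3. This is an affine cipher: with a=0,…,z=25, each position x becomes (9x+12) mod 26.
Undoing it on bmsbw: b(1)→3·(1−12)≡19=t; m(12)→3·(12−12)≡0=a; s(18)→3·(18−12)≡18=s; b(1)→3·(1−12)≡19=t; w(22)→3·(22−12)≡4=e (all mod 26).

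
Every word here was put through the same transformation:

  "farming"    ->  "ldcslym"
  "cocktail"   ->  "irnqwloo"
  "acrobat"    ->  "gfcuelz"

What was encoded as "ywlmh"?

stage

Shifts by position in farming: pos 0: f→l (+6), pos 1: a→d (+3), pos 2: r→c (+11), pos 3: m→s (+6), pos 4: i→l (+3), pos 5: n→y (+11) — repeating every 3. The shifts repeat in a cycle of length 3: positions 0,1,… shift by +6, +3, +11, then the pattern repeats.
Decoding ywlmh: y−6=s, w−3=t, l−11=a, m−6=g, h−3=e.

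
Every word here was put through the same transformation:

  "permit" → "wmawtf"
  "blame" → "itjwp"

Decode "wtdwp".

In permit: p→w is +7, e→m is +8, r→a is +9, m→w is +10 — the shift increases by 1 each position. Letter i (0-indexed) is shifted by i+7, so successive shifts are 7, 8, 9, ….
Reversing it on wtdwp: w−7=p, t−8=l, d−9=u, w−10=m, p−11=e.

plume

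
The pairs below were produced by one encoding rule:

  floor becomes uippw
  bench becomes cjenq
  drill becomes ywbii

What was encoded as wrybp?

Treating letters as 0–25, the rule is x ↦ 11x + 17 (mod 26).
Decoding wrybp: w(22)→19·(22−17)≡17=r; r(17)→19·(17−17)≡0=a; y(24)→19·(24−17)≡3=d; b(1)→19·(1−17)≡8=i; p(15)→19·(15−17)≡14=o (all mod 26).

radio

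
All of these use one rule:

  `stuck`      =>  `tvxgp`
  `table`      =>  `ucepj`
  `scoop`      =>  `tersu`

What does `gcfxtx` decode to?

In stuck: s→t is +1, t→v is +2, u→x is +3, c→g is +4 — the shift increases by 1 each position. Each letter shifts forward by (position + 1), i.e. 1, 2, 3, … — the shift grows by one for each successive letter.
Reversing it on gcfxtx: g−1=f, c−2=a, f−3=c, x−4=t, t−5=o, x−6=r.

factor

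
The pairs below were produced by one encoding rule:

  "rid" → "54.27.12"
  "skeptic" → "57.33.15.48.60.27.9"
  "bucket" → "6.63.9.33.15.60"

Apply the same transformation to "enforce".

r(#18)→54 and i(#9)→27: differences scale by 3, so n = 3·pos + 0. Each letter becomes 3×(its alphabet position, a=1..z=26).
For enforce: e=5→15, n=14→42, f=6→18, o=15→45, r=18→54, c=3→9, e=5→15.

15.42.18.45.54.9.15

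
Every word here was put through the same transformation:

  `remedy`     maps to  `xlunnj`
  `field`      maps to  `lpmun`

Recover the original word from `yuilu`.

In remedy: r→x is +6, e→l is +7, m→u is +8, e→n is +9 — the shift increases by 1 each position. Each letter shifts forward by (position + 6), i.e. 6, 7, 8, … — the shift grows by one for each successive letter.
Undoing it on yuilu: y−6=s, u−7=n, i−8=a, l−9=c, u−10=k.

snack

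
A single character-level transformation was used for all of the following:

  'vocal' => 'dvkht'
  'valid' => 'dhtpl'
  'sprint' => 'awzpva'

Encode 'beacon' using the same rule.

Shifts by position in vocal: pos 0: v→d (+8), pos 1: o→v (+7), pos 2: c→k (+8), pos 3: a→h (+7) — repeating every 2. It's a Vigenère-style cipher with numeric key [8,7]: position i shifts by key[i mod 2].
Applying it to beacon: b+8=j, e+7=l, a+8=i, c+7=j, o+8=w, n+7=u.

jlijwu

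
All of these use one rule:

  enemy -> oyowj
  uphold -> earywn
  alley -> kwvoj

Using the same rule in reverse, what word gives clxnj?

sandy

Shifts by position in enemy: pos 0: e→o (+10), pos 1: n→y (+11), pos 2: e→o (+10), pos 3: m→w (+10), pos 4: y→j (+11) — repeating every 3. A repeating key of period 3 is used — shifts +10, +11, +10 over and over.
Decoding clxnj: c−10=s, l−11=a, x−10=n, n−10=d, j−11=y.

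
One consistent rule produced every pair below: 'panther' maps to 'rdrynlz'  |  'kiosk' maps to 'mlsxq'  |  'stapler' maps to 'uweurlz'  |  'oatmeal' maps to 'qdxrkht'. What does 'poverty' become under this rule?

rrzjxag

In panther: p→r is +2, a→d is +3, n→r is +4, t→y is +5 — the shift increases by 1 each position. The shift increases by 1 at each position, starting from +2: 2, 3, 4, ….
On poverty: p+2=r, o+3=r, v+4=z, e+5=j, r+6=x, t+7=a, y+8=g.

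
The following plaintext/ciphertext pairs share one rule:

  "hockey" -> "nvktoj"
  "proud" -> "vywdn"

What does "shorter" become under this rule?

In hockey: h→n is +6, o→v is +7, c→k is +8, k→t is +9 — the shift increases by 1 each position. The shift increases by 1 at each position, starting from +6: 6, 7, 8, ….
On shorter: s+6=y, h+7=o, o+8=w, r+9=a, t+10=d, e+11=p, r+12=d.

yowadpd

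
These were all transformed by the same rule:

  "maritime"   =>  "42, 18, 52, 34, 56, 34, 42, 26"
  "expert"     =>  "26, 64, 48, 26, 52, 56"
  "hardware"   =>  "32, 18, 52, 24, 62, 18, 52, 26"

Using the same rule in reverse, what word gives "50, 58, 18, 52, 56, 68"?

quartz

The formula is n = 2×(alphabet index, a=1) + 16.
Decoding 50, 58, 18, 52, 56, 68: 50→(50−16)÷2=17=q, 58→(58−16)÷2=21=u, 18→(18−16)÷2=1=a, 52→(52−16)÷2=18=r, 56→(56−16)÷2=20=t, 68→(68−16)÷2=26=z.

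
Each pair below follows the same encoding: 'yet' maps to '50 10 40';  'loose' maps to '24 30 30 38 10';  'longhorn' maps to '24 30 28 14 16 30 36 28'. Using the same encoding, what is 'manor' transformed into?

y(#25)→50 and e(#5)→10: differences scale by 2, so n = 2·pos + 0. With a=1..z=26, the number is 2·pos.
Applying it to manor: m=13→26, a=1→2, n=14→28, o=15→30, r=18→36.

26 2 28 30 36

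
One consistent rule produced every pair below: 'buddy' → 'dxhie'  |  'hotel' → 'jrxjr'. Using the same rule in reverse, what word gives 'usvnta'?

sprint

In buddy: b→d is +2, u→x is +3, d→h is +4, d→i is +5 — the shift increases by 1 each position. The shift increases by 1 at each position, starting from +2: 2, 3, 4, ….
Undoing it on usvnta: u−2=s, s−3=p, v−4=r, n−5=i, t−6=n, a−7=t.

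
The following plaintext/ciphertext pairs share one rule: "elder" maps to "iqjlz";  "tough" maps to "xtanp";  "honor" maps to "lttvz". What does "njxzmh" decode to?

In elder: e→i is +4, l→q is +5, d→j is +6, e→l is +7 — the shift increases by 1 each position. The shift increases by 1 at each position, starting from +4: 4, 5, 6, ….
Reversing it on njxzmh: n−4=j, j−5=e, x−6=r, z−7=s, m−8=e, h−9=y.

jersey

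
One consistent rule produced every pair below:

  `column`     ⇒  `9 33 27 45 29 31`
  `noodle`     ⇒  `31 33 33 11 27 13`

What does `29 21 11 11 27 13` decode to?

c(#3)→9 and o(#15)→33: differences scale by 2, so n = 2·pos + 3. The formula is n = 2×(alphabet index, a=1) + 3.
Reversing it on 29 21 11 11 27 13: 29→(29−3)÷2=13=m, 21→(21−3)÷2=9=i, 11→(11−3)÷2=4=d, 11→(11−3)÷2=4=d, 27→(27−3)÷2=12=l, 13→(13−3)÷2=5=e.

middle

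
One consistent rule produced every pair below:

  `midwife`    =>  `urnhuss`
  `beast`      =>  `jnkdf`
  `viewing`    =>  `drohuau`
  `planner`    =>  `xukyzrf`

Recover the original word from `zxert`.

rough

In midwife: m→u is +8, i→r is +9, d→n is +10, w→h is +11 — the shift increases by 1 each position. Each letter shifts forward by (position + 8), i.e. 8, 9, 10, … — the shift grows by one for each successive letter.
Undoing it on zxert: z−8=r, x−9=o, e−10=u, r−11=g, t−12=h.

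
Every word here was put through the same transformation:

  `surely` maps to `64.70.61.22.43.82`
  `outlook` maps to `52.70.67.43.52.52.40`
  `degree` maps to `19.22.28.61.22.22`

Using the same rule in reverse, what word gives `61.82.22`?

rye

s(#19)→64 and u(#21)→70: differences scale by 3, so n = 3·pos + 7. Each letter becomes 3×(its alphabet position, a=1..z=26) + 7.
Decoding 61.82.22: 61→(61−7)÷3=18=r, 82→(82−7)÷3=25=y, 22→(22−7)÷3=5=e.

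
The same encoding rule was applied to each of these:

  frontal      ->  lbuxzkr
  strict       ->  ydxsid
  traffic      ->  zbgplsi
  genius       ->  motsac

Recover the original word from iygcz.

coast

Shifts by position in frontal: pos 0: f→l (+6), pos 1: r→b (+10), pos 2: o→u (+6), pos 3: n→x (+10) — repeating every 2. It's a Vigenère-style cipher with numeric key [6,10]: position i shifts by key[i mod 2].
Reversing it on iygcz: i−6=c, y−10=o, g−6=a, c−10=s, z−6=t.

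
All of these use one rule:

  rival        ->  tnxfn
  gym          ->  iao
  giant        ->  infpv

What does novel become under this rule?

The shift depends on letter class: consonant r→t is +2, but vowel i→n is +5. Two shifts are in play — +5 for a/e/i/o/u, +2 for every other letter.
For novel: n(cons)+2=p, o(vowel)+5=t, v(cons)+2=x, e(vowel)+5=j, l(cons)+2=n.

ptxjn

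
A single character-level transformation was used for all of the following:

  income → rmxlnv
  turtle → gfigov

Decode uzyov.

Letters are reflected about the middle of the alphabet (position → 25−position): Atbash.
Reversing it on uzyov: u↔f, z↔a, y↔b, o↔l, v↔e.

fable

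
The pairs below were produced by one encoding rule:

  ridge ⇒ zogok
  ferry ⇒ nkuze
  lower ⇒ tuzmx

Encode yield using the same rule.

gohtj

It's a Vigenère-style cipher with numeric key [8,6,3]: position i shifts by key[i mod 3].
On yield: y+8=g, i+6=o, e+3=h, l+8=t, d+6=j.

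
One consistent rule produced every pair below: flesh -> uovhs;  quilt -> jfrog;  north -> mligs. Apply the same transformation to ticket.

grxpvg

This is the alphabet-reversal cipher (Atbash): a becomes z, b becomes y, etc.
On ticket: t↔g, i↔r, c↔x, k↔p, e↔v, t↔g.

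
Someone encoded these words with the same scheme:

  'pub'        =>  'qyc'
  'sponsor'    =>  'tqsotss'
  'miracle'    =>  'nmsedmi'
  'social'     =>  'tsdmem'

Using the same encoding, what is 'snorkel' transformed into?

tosslim

Two shifts are in play — +4 for a/e/i/o/u, +1 for every other letter.
Applying it to snorkel: s(cons)+1=t, n(cons)+1=o, o(vowel)+4=s, r(cons)+1=s, k(cons)+1=l, e(vowel)+4=i, l(cons)+1=m.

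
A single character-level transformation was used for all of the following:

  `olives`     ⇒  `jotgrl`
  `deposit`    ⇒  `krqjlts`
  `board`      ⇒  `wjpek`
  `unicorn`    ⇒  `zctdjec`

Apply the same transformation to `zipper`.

o(14)→j(9) and l(11)→o(14) fit y≡7x+15 (mod 26); the inverse of 7 mod 26 is 15. This is an affine cipher: with a=0,…,z=25, each position x becomes (7x+15) mod 26.
For zipper: z(25)→7·25+15≡8=i; i(8)→7·8+15≡19=t; p(15)→7·15+15≡16=q; p(15)→7·15+15≡16=q; e(4)→7·4+15≡17=r; r(17)→7·17+15≡4=e (all mod 26).

itqqre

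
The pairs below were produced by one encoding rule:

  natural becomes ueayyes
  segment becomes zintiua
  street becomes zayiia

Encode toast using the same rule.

The shift depends on letter class: consonant n→u is +7, but vowel a→e is +4. Vowels shift forward by 4 and consonants shift forward by 7.
Applying it to toast: t(cons)+7=a, o(vowel)+4=s, a(vowel)+4=e, s(cons)+7=z, t(cons)+7=a.

aseza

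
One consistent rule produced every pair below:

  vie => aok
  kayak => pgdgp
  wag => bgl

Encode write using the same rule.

bwoyk

Two shifts are in play — +6 for a/e/i/o/u, +5 for every other letter.
On write: w(cons)+5=b, r(cons)+5=w, i(vowel)+6=o, t(cons)+5=y, e(vowel)+6=k.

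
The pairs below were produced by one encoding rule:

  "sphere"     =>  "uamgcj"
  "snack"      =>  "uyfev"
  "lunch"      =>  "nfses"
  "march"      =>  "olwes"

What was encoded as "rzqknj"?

police

Shifts by position in sphere: pos 0: s→u (+2), pos 1: p→a (+11), pos 2: h→m (+5), pos 3: e→g (+2), pos 4: r→c (+11), pos 5: e→j (+5) — repeating every 3. A repeating key of period 3 is used — shifts +2, +11, +5 over and over.
Reversing it on rzqknj: r−2=p, z−11=o, q−5=l, k−2=i, n−11=c, j−5=e.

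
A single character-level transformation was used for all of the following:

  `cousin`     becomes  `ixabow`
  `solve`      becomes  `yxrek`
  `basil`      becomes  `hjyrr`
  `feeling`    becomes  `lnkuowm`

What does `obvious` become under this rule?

ukbrudy

Shifts by position in cousin: pos 0: c→i (+6), pos 1: o→x (+9), pos 2: u→a (+6), pos 3: s→b (+9) — repeating every 2. The shifts repeat in a cycle of length 2: positions 0,1,… shift by +6, +9, then the pattern repeats.
For obvious: o+6=u, b+9=k, v+6=b, i+9=r, o+6=u, u+9=d, s+6=y.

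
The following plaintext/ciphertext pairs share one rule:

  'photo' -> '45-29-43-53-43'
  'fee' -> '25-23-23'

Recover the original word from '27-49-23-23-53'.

greet

p(#16)→45 and h(#8)→29: differences scale by 2, so n = 2·pos + 13. With a=1..z=26, the number is 2·pos + 13.
Undoing it on 27-49-23-23-53: 27→(27−13)÷2=7=g, 49→(49−13)÷2=18=r, 23→(23−13)÷2=5=e, 23→(23−13)÷2=5=e, 53→(53−13)÷2=20=t.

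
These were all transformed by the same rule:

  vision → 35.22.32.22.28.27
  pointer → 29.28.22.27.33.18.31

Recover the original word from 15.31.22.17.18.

The number is (letter's place in the alphabet, a=1) + 13.
Reversing it on 15.31.22.17.18: 15→(15−13)÷1=2=b, 31→(31−13)÷1=18=r, 22→(22−13)÷1=9=i, 17→(17−13)÷1=4=d, 18→(18−13)÷1=5=e.

bride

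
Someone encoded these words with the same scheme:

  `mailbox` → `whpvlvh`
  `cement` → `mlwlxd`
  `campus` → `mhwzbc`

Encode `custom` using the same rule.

mbcdvw

The shift depends on letter class: consonant m→w is +10, but vowel a→h is +7. Two shifts are in play — +7 for a/e/i/o/u, +10 for every other letter.
On custom: c(cons)+10=m, u(vowel)+7=b, s(cons)+10=c, t(cons)+10=d, o(vowel)+7=v, m(cons)+10=w.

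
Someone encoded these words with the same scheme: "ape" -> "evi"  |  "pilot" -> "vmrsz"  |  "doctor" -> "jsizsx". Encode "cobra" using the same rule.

ishxe

The shift depends on letter class: consonant p→v is +6, but vowel a→e is +4. The rule splits by letter class: vowels +4, consonants +6.
On cobra: c(cons)+6=i, o(vowel)+4=s, b(cons)+6=h, r(cons)+6=x, a(vowel)+4=e.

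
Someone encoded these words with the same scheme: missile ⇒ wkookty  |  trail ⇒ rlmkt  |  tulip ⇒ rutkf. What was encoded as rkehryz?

tighten

m(12)→w(22) and i(8)→k(10) fit y≡3x+12 (mod 26); the inverse of 3 mod 26 is 9. Each letter's alphabet position (a=0..z=25) is mapped through 3·x+12 mod 26 — an affine cipher.
Decoding rkehryz: r(17)→9·(17−12)≡19=t; k(10)→9·(10−12)≡8=i; e(4)→9·(4−12)≡6=g; h(7)→9·(7−12)≡7=h; r(17)→9·(17−12)≡19=t; y(24)→9·(24−12)≡4=e; z(25)→9·(25−12)≡13=n (all mod 26).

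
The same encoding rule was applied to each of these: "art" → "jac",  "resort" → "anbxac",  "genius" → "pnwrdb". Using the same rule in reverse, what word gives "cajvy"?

tramp

This is a Caesar cipher with shift 9.
Undoing it on cajvy: c−9=t, a−9=r, j−9=a, v−9=m, y−9=p.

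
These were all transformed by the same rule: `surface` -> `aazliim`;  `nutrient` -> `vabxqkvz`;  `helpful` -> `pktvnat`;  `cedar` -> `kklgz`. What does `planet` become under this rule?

xritmz

Shifts by position in surface: pos 0: s→a (+8), pos 1: u→a (+6), pos 2: r→z (+8), pos 3: f→l (+6) — repeating every 2. The shifts repeat in a cycle of length 2: positions 0,1,… shift by +8, +6, then the pattern repeats.
On planet: p+8=x, l+6=r, a+8=i, n+6=t, e+8=m, t+6=z.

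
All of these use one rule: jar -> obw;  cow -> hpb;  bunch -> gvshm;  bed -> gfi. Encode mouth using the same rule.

rpvym

The shift depends on letter class: consonant j→o is +5, but vowel a→b is +1. The rule splits by letter class: vowels +1, consonants +5.
On mouth: m(cons)+5=r, o(vowel)+1=p, u(vowel)+1=v, t(cons)+5=y, h(cons)+5=m.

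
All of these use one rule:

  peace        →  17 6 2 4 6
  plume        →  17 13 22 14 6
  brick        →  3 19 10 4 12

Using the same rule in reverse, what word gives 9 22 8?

hug

p is letter #16 and maps to 17: an offset of 1. Each letter is replaced by its alphabet position (a=1..z=26) + 1.
Undoing it on 9 22 8: 9→(9−1)÷1=8=h, 22→(22−1)÷1=21=u, 8→(8−1)÷1=7=g.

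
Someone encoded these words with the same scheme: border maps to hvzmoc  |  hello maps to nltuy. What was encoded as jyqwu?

In border: b→h is +6, o→v is +7, r→z is +8, d→m is +9 — the shift increases by 1 each position. The shift increases by 1 at each position, starting from +6: 6, 7, 8, ….
Undoing it on jyqwu: j−6=d, y−7=r, q−8=i, w−9=n, u−10=k.

drink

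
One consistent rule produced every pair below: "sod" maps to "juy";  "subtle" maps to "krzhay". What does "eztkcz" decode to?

Two steps: reverse the string, then apply a Caesar shift of +6.
Decoding eztkcz: shift back: e−6=y, z−6=t, t−6=n, k−6=e, c−6=w, z−6=t → ytnewt; then reverse → twenty.

twenty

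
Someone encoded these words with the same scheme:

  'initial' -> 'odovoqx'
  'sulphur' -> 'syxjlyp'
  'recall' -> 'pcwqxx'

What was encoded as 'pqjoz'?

rapid

This is an affine cipher: with a=0,…,z=25, each position x becomes (3x+16) mod 26.
Decoding pqjoz: p(15)→9·(15−16)≡17=r; q(16)→9·(16−16)≡0=a; j(9)→9·(9−16)≡15=p; o(14)→9·(14−16)≡8=i; z(25)→9·(25−16)≡3=d (all mod 26).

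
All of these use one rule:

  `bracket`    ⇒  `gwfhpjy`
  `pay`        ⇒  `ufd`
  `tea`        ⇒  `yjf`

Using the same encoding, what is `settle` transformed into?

Compare letters: b→g is +5, r→w is +5, a→f is +5 — a constant shift. Every letter moves 5 places later in the alphabet, wrapping around z→a.
For settle: s+5=x, e+5=j, t+5=y, t+5=y, l+5=q, e+5=j.

xjyyqj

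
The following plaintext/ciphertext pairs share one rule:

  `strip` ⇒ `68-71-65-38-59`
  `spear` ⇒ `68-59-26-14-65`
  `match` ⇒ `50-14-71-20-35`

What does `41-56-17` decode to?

s(#19)→68 and t(#20)→71: differences scale by 3, so n = 3·pos + 11. With a=1..z=26, the number is 3·pos + 11.
Reversing it on 41-56-17: 41→(41−11)÷3=10=j, 56→(56−11)÷3=15=o, 17→(17−11)÷3=2=b.

job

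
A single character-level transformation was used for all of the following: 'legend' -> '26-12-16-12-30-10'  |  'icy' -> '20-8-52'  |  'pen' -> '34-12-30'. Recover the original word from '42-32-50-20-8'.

With a=1..z=26, the number is 2·pos + 2.
Reversing it on 42-32-50-20-8: 42→(42−2)÷2=20=t, 32→(32−2)÷2=15=o, 50→(50−2)÷2=24=x, 20→(20−2)÷2=9=i, 8→(8−2)÷2=3=c.

toxic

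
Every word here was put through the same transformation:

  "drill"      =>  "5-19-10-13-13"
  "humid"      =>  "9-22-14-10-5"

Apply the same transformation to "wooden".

The number is (letter's place in the alphabet, a=1) + 1.
For wooden: w=23→24, o=15→16, o=15→16, d=4→5, e=5→6, n=14→15.

24-16-16-5-6-15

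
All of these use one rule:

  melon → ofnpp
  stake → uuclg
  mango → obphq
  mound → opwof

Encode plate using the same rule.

It's a Vigenère-style cipher with numeric key [2,1]: position i shifts by key[i mod 2].
On plate: p+2=r, l+1=m, a+2=c, t+1=u, e+2=g.

rmcug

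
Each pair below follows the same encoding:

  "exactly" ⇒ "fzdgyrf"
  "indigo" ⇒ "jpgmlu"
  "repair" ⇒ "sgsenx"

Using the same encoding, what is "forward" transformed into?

Each letter shifts forward by (position + 1), i.e. 1, 2, 3, … — the shift grows by one for each successive letter.
Applying it to forward: f+1=g, o+2=q, r+3=u, w+4=a, a+5=f, r+6=x, d+7=k.

gquafxk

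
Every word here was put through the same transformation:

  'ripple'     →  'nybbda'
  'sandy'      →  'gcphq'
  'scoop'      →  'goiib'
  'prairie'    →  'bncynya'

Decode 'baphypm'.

pending

r(17)→n(13) and i(8)→y(24) fit y≡19x+2 (mod 26); the inverse of 19 mod 26 is 11. This is an affine cipher: with a=0,…,z=25, each position x becomes (19x+2) mod 26.
Reversing it on baphypm: b(1)→11·(1−2)≡15=p; a(0)→11·(0−2)≡4=e; p(15)→11·(15−2)≡13=n; h(7)→11·(7−2)≡3=d; y(24)→11·(24−2)≡8=i; p(15)→11·(15−2)≡13=n; m(12)→11·(12−2)≡6=g (all mod 26).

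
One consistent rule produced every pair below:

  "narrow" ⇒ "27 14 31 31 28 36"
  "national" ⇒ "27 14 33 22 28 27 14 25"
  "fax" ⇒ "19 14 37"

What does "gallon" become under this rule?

n is letter #14 and maps to 27: an offset of 13. Letters become their 1-based position plus 13 (so a→14, b→15, …).
Applying it to gallon: g=7→20, a=1→14, l=12→25, l=12→25, o=15→28, n=14→27.

20 14 25 25 28 27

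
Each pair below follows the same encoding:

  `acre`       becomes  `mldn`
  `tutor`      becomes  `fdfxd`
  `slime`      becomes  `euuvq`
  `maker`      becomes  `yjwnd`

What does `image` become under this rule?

uvmpq

Shifts by position in acre: pos 0: a→m (+12), pos 1: c→l (+9), pos 2: r→d (+12), pos 3: e→n (+9) — repeating every 2. A repeating key of period 2 is used — shifts +12, +9 over and over.
For image: i+12=u, m+9=v, a+12=m, g+9=p, e+12=q.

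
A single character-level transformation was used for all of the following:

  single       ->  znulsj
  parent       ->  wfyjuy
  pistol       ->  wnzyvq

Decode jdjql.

cycle

Shifts by position in single: pos 0: s→z (+7), pos 1: i→n (+5), pos 2: n→u (+7), pos 3: g→l (+5) — repeating every 2. A repeating key of period 2 is used — shifts +7, +5 over and over.
Reversing it on jdjql: j−7=c, d−5=y, j−7=c, q−5=l, l−7=e.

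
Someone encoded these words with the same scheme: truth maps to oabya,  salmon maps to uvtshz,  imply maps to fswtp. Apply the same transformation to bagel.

Read the word backwards and shift each letter +7.
Applying it to bagel: reverse → legab; then shift: l+7=s, e+7=l, g+7=n, a+7=h, b+7=i.

slnhi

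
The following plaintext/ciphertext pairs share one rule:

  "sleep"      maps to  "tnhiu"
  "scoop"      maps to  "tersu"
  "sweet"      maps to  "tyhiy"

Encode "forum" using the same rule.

In sleep: s→t is +1, l→n is +2, e→h is +3, e→i is +4 — the shift increases by 1 each position. Each letter shifts forward by (position + 1), i.e. 1, 2, 3, … — the shift grows by one for each successive letter.
For forum: f+1=g, o+2=q, r+3=u, u+4=y, m+5=r.

gquyr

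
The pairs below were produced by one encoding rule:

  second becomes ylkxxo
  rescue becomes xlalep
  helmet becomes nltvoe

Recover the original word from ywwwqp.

sponge

In second: s→y is +6, e→l is +7, c→k is +8, o→x is +9 — the shift increases by 1 each position. Each letter shifts forward by (position + 6), i.e. 6, 7, 8, … — the shift grows by one for each successive letter.
Decoding ywwwqp: y−6=s, w−7=p, w−8=o, w−9=n, q−10=g, p−11=e.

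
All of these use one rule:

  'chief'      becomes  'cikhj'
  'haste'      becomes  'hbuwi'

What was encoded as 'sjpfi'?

In chief: c→c is +0, h→i is +1, i→k is +2, e→h is +3 — the shift increases by 1 each position. The shift increases by 1 at each position, starting from +0: 0, 1, 2, ….
Decoding sjpfi: s−0=s, j−1=i, p−2=n, f−3=c, i−4=e.

since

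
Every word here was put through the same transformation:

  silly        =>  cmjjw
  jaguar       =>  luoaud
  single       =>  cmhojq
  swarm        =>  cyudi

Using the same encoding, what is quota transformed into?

eagbu

s(18)→c(2) and i(8)→m(12) fit y≡25x+20 (mod 26); the inverse of 25 mod 26 is 25. Treating letters as 0–25, the rule is x ↦ 25x + 20 (mod 26).
On quota: q(16)→25·16+20≡4=e; u(20)→25·20+20≡0=a; o(14)→25·14+20≡6=g; t(19)→25·19+20≡1=b; a(0)→25·0+20≡20=u (all mod 26).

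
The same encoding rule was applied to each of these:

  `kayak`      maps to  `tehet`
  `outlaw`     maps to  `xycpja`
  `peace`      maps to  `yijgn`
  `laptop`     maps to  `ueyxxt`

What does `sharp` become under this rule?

bljvy

Shifts by position in kayak: pos 0: k→t (+9), pos 1: a→e (+4), pos 2: y→h (+9), pos 3: a→e (+4) — repeating every 2. The shifts repeat in a cycle of length 2: positions 0,1,… shift by +9, +4, then the pattern repeats.
Applying it to sharp: s+9=b, h+4=l, a+9=j, r+4=v, p+9=y.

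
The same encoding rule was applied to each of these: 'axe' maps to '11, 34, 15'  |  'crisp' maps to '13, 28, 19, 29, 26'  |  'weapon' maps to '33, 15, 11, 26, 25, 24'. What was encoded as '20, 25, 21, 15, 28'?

joker

a is letter #1 and maps to 11: an offset of 10. The number is (letter's place in the alphabet, a=1) + 10.
Undoing it on 20, 25, 21, 15, 28: 20→(20−10)÷1=10=j, 25→(25−10)÷1=15=o, 21→(21−10)÷1=11=k, 15→(15−10)÷1=5=e, 28→(28−10)÷1=18=r.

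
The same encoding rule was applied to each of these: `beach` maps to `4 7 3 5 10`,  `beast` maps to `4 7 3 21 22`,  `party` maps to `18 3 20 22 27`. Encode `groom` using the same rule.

9 20 17 17 15

b is letter #2 and maps to 4: an offset of 2. The number is (letter's place in the alphabet, a=1) + 2.
Applying it to groom: g=7→9, r=18→20, o=15→17, o=15→17, m=13→15.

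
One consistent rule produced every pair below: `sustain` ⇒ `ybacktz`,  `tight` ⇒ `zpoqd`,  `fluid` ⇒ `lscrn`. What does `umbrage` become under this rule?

atjakrq

In sustain: s→y is +6, u→b is +7, s→a is +8, t→c is +9 — the shift increases by 1 each position. Each letter shifts forward by (position + 6), i.e. 6, 7, 8, … — the shift grows by one for each successive letter.
For umbrage: u+6=a, m+7=t, b+8=j, r+9=a, a+10=k, g+11=r, e+12=q.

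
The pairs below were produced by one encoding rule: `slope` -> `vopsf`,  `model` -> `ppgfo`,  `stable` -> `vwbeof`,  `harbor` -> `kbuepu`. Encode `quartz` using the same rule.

The rule splits by letter class: vowels +1, consonants +3.
Applying it to quartz: q(cons)+3=t, u(vowel)+1=v, a(vowel)+1=b, r(cons)+3=u, t(cons)+3=w, z(cons)+3=c.

tvbuwc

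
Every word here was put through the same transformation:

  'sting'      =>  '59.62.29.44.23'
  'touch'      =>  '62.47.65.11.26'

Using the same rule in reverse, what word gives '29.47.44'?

s(#19)→59 and t(#20)→62: differences scale by 3, so n = 3·pos + 2. With a=1..z=26, the number is 3·pos + 2.
Decoding 29.47.44: 29→(29−2)÷3=9=i, 47→(47−2)÷3=15=o, 44→(44−2)÷3=14=n.

ion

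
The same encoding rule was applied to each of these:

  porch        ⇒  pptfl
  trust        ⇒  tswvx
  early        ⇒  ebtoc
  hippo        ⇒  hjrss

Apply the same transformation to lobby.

The shift increases by 1 at each position, starting from +0: 0, 1, 2, ….
For lobby: l+0=l, o+1=p, b+2=d, b+3=e, y+4=c.

lpdec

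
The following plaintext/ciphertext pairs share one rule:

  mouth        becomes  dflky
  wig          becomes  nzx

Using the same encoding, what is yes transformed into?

Compare letters: m→d is +17, o→f is +17, u→l is +17 — a constant shift. It's a constant shift of +17 (ROT17).
Applying it to yes: y+17=p, e+17=v, s+17=j.

pvj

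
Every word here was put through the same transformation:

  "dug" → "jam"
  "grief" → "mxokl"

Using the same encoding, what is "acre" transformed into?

gixk

Compare letters: d→j is +6, u→a is +6, g→m is +6 — a constant shift. Each letter is shifted forward by 6 in the alphabet (a Caesar shift of +6).
For acre: a+6=g, c+6=i, r+6=x, e+6=k.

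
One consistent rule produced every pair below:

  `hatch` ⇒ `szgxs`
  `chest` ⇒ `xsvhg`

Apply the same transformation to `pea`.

kvz

Each pair mirrors across the alphabet (h↔s, a↔z, t↔g): positions sum to 25. Letters are reflected about the middle of the alphabet (position → 25−position): Atbash.
On pea: p↔k, e↔v, a↔z.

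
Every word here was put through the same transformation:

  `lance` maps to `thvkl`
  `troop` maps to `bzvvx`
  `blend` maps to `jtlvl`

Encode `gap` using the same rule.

ohx

The rule splits by letter class: vowels +7, consonants +8.
Applying it to gap: g(cons)+8=o, a(vowel)+7=h, p(cons)+8=x.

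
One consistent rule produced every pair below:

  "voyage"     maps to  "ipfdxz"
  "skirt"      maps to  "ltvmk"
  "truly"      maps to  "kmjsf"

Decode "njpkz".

v(21)→i(8) and o(14)→p(15) fit y≡25x+3 (mod 26); the inverse of 25 mod 26 is 25. This is an affine cipher: with a=0,…,z=25, each position x becomes (25x+3) mod 26.
Undoing it on njpkz: n(13)→25·(13−3)≡16=q; j(9)→25·(9−3)≡20=u; p(15)→25·(15−3)≡14=o; k(10)→25·(10−3)≡19=t; z(25)→25·(25−3)≡4=e (all mod 26).

quote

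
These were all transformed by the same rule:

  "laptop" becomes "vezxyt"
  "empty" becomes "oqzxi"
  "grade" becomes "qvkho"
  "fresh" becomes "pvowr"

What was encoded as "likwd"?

beast

Shifts by position in laptop: pos 0: l→v (+10), pos 1: a→e (+4), pos 2: p→z (+10), pos 3: t→x (+4) — repeating every 2. The shifts repeat in a cycle of length 2: positions 0,1,… shift by +10, +4, then the pattern repeats.
Decoding likwd: l−10=b, i−4=e, k−10=a, w−4=s, d−10=t.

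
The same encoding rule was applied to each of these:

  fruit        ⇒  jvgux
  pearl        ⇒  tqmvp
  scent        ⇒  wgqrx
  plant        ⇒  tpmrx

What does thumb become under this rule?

xlgqf

The shift depends on letter class: consonant f→j is +4, but vowel u→g is +12. The rule splits by letter class: vowels +12, consonants +4.
Applying it to thumb: t(cons)+4=x, h(cons)+4=l, u(vowel)+12=g, m(cons)+4=q, b(cons)+4=f.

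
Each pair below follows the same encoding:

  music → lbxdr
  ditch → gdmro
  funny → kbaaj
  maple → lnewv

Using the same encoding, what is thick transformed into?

modrh

m(12)→l(11) and u(20)→b(1) fit y≡15x+13 (mod 26); the inverse of 15 mod 26 is 7. Each letter's alphabet position (a=0..z=25) is mapped through 15·x+13 mod 26 — an affine cipher.
For thick: t(19)→15·19+13≡12=m; h(7)→15·7+13≡14=o; i(8)→15·8+13≡3=d; c(2)→15·2+13≡17=r; k(10)→15·10+13≡7=h (all mod 26).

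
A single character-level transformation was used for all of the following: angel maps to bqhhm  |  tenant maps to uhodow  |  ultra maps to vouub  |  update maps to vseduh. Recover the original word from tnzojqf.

A repeating key of period 2 is used — shifts +1, +3 over and over.
Reversing it on tnzojqf: t−1=s, n−3=k, z−1=y, o−3=l, j−1=i, q−3=n, f−1=e.

skyline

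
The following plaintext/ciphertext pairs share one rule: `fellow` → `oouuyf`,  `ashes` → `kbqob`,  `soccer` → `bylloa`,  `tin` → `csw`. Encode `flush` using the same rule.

ouebq

The shift depends on letter class: consonant f→o is +9, but vowel e→o is +10. Vowels shift forward by 10 and consonants shift forward by 9.
Applying it to flush: f(cons)+9=o, l(cons)+9=u, u(vowel)+10=e, s(cons)+9=b, h(cons)+9=q.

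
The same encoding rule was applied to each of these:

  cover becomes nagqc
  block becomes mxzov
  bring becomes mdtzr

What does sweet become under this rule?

dipqe

Shifts by position in cover: pos 0: c→n (+11), pos 1: o→a (+12), pos 2: v→g (+11), pos 3: e→q (+12) — repeating every 2. It's a Vigenère-style cipher with numeric key [11,12]: position i shifts by key[i mod 2].
On sweet: s+11=d, w+12=i, e+11=p, e+12=q, t+11=e.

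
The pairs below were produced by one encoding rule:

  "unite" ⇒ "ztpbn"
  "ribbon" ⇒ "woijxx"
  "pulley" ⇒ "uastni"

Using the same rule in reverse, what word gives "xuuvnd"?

In unite: u→z is +5, n→t is +6, i→p is +7, t→b is +8 — the shift increases by 1 each position. Each letter shifts forward by (position + 5), i.e. 5, 6, 7, … — the shift grows by one for each successive letter.
Decoding xuuvnd: x−5=s, u−6=o, u−7=n, v−8=n, n−9=e, d−10=t.

sonnet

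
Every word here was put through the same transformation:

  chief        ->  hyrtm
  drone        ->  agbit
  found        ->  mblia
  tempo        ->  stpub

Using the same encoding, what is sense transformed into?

ztizt

c(2)→h(7) and h(7)→y(24) fit y≡19x+21 (mod 26); the inverse of 19 mod 26 is 11. Treating letters as 0–25, the rule is x ↦ 19x + 21 (mod 26).
On sense: s(18)→19·18+21≡25=z; e(4)→19·4+21≡19=t; n(13)→19·13+21≡8=i; s(18)→19·18+21≡25=z; e(4)→19·4+21≡19=t (all mod 26).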